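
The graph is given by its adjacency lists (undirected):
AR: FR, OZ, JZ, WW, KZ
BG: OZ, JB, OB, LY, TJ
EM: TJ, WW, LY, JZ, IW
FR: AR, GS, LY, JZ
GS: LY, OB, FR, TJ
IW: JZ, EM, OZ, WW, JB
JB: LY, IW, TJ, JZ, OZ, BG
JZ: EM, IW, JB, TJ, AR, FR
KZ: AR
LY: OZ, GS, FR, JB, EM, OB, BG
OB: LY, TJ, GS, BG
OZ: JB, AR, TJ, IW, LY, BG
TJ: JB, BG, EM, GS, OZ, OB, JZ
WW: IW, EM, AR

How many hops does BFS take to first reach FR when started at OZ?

2

Level 0: OZ
Level 1: AR, BG, IW, JB, LY, TJ
Level 2: EM, FR, GS, JZ, KZ, OB, WW
FR first appears at level 2.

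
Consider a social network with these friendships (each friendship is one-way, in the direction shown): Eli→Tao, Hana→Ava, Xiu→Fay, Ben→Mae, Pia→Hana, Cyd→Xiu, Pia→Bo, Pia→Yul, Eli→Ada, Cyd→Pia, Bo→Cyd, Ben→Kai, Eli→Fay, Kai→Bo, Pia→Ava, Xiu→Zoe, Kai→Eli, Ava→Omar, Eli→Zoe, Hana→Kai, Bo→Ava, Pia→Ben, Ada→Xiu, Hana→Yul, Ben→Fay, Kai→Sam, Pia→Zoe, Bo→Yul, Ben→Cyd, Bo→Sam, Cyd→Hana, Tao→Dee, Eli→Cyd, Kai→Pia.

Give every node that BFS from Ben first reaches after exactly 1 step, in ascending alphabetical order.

Level 0: Ben
Level 1: Cyd, Fay, Kai, Mae
Level 2: Bo, Eli, Hana, Pia, Sam, Xiu
Level 3: Ada, Ava, Tao, Yul, Zoe
Level 4: Dee, Omar

Cyd, Fay, Kai, Mae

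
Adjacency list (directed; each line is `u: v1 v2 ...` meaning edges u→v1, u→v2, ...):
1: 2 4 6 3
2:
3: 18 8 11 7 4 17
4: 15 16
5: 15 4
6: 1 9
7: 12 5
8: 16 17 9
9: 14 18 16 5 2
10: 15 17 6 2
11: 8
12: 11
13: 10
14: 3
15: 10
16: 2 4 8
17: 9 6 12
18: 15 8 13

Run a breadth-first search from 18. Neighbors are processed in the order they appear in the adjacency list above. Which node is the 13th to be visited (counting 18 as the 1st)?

14

Visit 18; enqueue 15, 8, 13 → queue [15, 8, 13]
Visit 15; enqueue 10 → queue [8, 13, 10]
Visit 8; enqueue 16, 17, 9 → queue [13, 10, 16, 17, 9]
Visit 13 → queue [10, 16, 17, 9]
Visit 10; enqueue 6, 2 → queue [16, 17, 9, 6, 2]
Visit 16; enqueue 4 → queue [17, 9, 6, 2, 4]
Visit 17; enqueue 12 → queue [9, 6, 2, 4, 12]
Visit 9; enqueue 14, 5 → queue [6, 2, 4, 12, 14, 5]
Visit 6; enqueue 1 → queue [2, 4, 12, 14, 5, 1]
Visit 2 → queue [4, 12, 14, 5, 1]
Visit 4 → queue [12, 14, 5, 1]
Visit 12; enqueue 11 → queue [14, 5, 1, 11]
Visit 14; enqueue 3 → queue [5, 1, 11, 3]
Visit 5 → queue [1, 11, 3]
Visit 1 → queue [11, 3]
Visit 11 → queue [3]
Visit 3; enqueue 7 → queue [7]
Visit 7 → queue []

Visit order: 18, 15, 8, 13, 10, 16, 17, 9, 6, 2, 4, 12, 14, 5, 1, 11, 3, 7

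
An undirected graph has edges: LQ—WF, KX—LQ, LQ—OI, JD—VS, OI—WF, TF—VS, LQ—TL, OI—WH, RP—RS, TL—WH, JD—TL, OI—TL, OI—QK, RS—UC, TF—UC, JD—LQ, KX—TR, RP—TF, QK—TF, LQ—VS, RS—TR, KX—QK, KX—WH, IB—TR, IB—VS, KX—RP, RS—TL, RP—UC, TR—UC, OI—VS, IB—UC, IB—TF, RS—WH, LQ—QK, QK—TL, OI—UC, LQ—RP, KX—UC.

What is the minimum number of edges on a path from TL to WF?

Level 0: TL
Level 1: JD, LQ, OI, QK, RS, WH
Level 2: KX, RP, TF, TR, UC, VS, WF
Level 3: IB
WF first appears at level 2.

2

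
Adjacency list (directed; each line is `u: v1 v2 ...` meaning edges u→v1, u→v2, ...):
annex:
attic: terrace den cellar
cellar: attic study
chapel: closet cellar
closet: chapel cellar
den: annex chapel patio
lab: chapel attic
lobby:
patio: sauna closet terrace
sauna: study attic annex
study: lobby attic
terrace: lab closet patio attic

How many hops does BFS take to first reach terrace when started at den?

2

Level 0: den
Level 1: annex, chapel, patio
Level 2: cellar, closet, sauna, terrace
Level 3: attic, lab, study
Level 4: lobby
terrace first appears at level 2.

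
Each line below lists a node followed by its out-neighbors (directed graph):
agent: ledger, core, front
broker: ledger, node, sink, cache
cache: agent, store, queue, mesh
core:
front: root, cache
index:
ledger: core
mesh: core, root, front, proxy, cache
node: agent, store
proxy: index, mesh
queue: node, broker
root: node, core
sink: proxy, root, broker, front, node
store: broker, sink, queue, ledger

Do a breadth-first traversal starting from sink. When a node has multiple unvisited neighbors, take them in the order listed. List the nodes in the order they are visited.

sink → proxy → root → broker → front → node → index → mesh → core → ledger → cache → agent → store → queue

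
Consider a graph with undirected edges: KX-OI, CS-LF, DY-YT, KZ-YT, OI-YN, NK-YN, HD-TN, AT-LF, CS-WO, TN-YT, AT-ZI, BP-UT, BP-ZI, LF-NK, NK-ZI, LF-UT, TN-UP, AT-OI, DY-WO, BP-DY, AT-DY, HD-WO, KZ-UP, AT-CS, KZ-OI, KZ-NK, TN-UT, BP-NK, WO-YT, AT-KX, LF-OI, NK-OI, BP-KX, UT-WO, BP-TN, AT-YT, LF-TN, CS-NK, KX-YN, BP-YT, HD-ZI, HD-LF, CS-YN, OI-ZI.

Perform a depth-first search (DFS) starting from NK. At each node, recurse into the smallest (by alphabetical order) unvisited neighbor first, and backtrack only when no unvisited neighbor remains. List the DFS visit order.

Visit NK
NK → BP
BP → DY
DY → AT
AT → CS
CS → LF
LF → HD
HD → TN
TN → UP
UP → KZ
KZ → OI
OI → KX
KX → YN
OI → ZI
KZ → YT
YT → WO
WO → UT

NK, BP, DY, AT, CS, LF, HD, TN, UP, KZ, OI, KX, YN, ZI, YT, WO, UT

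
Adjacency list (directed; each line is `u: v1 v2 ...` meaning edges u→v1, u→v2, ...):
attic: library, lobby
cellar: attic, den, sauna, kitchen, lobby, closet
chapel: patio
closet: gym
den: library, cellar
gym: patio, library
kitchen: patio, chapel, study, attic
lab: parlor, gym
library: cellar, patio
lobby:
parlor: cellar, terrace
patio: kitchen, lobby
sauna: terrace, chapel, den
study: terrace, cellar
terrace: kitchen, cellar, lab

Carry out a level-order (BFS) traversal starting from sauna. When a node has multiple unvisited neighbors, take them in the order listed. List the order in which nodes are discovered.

sauna terrace chapel den kitchen cellar lab patio library study attic lobby closet parlor gym

Visit sauna; enqueue terrace, chapel, den → queue [terrace, chapel, den]
Visit terrace; enqueue kitchen, cellar, lab → queue [chapel, den, kitchen, cellar, lab]
Visit chapel; enqueue patio → queue [den, kitchen, cellar, lab, patio]
Visit den; enqueue library → queue [kitchen, cellar, lab, patio, library]
Visit kitchen; enqueue study, attic → queue [cellar, lab, patio, library, study, attic]
Visit cellar; enqueue lobby, closet → queue [lab, patio, library, study, attic, lobby, closet]
Visit lab; enqueue parlor, gym → queue [patio, library, study, attic, lobby, closet, parlor, gym]
Visit patio → queue [library, study, attic, lobby, closet, parlor, gym]
Visit library → queue [study, attic, lobby, closet, parlor, gym]
Visit study → queue [attic, lobby, closet, parlor, gym]
Visit attic → queue [lobby, closet, parlor, gym]
Visit lobby → queue [closet, parlor, gym]
Visit closet → queue [parlor, gym]
Visit parlor → queue [gym]
Visit gym → queue []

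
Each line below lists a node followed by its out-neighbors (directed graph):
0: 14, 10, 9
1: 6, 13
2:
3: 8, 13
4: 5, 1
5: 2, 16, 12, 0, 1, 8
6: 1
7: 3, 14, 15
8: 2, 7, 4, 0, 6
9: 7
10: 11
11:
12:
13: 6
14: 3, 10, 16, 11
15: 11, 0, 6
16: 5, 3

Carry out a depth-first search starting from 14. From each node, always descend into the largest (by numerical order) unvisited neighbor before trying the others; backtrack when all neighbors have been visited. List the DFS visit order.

14 → 16 → 5 → 12 → 8 → 7 → 15 → 11 → 6 → 1 → 13 → 0 → 10 → 9 → 3 → 4 → 2

Visit 14
14 → 16
16 → 5
5 → 12
5 → 8
8 → 7
7 → 15
15 → 11
15 → 6
6 → 1
1 → 13
15 → 0
0 → 10
0 → 9
7 → 3
8 → 4
8 → 2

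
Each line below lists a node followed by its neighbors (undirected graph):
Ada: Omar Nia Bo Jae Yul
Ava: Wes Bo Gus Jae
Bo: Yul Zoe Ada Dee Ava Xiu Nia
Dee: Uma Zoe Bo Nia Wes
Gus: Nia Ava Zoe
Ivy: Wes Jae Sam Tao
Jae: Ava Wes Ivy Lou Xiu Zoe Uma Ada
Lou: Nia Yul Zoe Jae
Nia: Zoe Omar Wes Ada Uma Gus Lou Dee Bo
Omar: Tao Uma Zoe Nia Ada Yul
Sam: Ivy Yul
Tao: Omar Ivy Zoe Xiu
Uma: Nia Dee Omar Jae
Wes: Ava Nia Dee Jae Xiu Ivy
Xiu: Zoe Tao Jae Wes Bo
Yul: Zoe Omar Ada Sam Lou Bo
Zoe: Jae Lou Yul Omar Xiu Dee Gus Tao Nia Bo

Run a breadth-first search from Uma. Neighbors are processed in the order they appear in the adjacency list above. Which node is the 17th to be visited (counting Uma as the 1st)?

Sam

Visit Uma; enqueue Nia, Dee, Omar, Jae → queue [Nia, Dee, Omar, Jae]
Visit Nia; enqueue Zoe, Wes, Ada, Gus, Lou, Bo → queue [Dee, Omar, Jae, Zoe, Wes, Ada, Gus, Lou, Bo]
Visit Dee → queue [Omar, Jae, Zoe, Wes, Ada, Gus, Lou, Bo]
Visit Omar; enqueue Tao, Yul → queue [Jae, Zoe, Wes, Ada, Gus, Lou, Bo, Tao, Yul]
Visit Jae; enqueue Ava, Ivy, Xiu → queue [Zoe, Wes, Ada, Gus, Lou, Bo, Tao, Yul, Ava, Ivy, Xiu]
Visit Zoe → queue [Wes, Ada, Gus, Lou, Bo, Tao, Yul, Ava, Ivy, Xiu]
Visit Wes → queue [Ada, Gus, Lou, Bo, Tao, Yul, Ava, Ivy, Xiu]
Visit Ada → queue [Gus, Lou, Bo, Tao, Yul, Ava, Ivy, Xiu]
Visit Gus → queue [Lou, Bo, Tao, Yul, Ava, Ivy, Xiu]
Visit Lou → queue [Bo, Tao, Yul, Ava, Ivy, Xiu]
Visit Bo → queue [Tao, Yul, Ava, Ivy, Xiu]
Visit Tao → queue [Yul, Ava, Ivy, Xiu]
Visit Yul; enqueue Sam → queue [Ava, Ivy, Xiu, Sam]
Visit Ava → queue [Ivy, Xiu, Sam]
Visit Ivy → queue [Xiu, Sam]
Visit Xiu → queue [Sam]
Visit Sam → queue []

Visit order: Uma, Nia, Dee, Omar, Jae, Zoe, Wes, Ada, Gus, Lou, Bo, Tao, Yul, Ava, Ivy, Xiu, Sam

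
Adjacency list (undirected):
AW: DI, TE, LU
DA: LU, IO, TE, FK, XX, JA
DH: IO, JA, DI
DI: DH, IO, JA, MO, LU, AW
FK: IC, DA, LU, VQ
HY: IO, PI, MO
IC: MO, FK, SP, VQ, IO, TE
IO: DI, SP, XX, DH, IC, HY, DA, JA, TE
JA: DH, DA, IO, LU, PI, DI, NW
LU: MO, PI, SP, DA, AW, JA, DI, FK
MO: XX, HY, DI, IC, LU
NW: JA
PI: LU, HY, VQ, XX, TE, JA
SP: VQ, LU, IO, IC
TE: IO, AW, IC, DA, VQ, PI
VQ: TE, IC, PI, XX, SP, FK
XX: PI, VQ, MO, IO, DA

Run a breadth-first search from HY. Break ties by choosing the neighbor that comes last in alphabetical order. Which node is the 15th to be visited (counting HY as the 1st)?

Visit HY; enqueue PI, MO, IO → queue [PI, MO, IO]
Visit PI; enqueue XX, VQ, TE, LU, JA → queue [MO, IO, XX, VQ, TE, LU, JA]
Visit MO; enqueue IC, DI → queue [IO, XX, VQ, TE, LU, JA, IC, DI]
Visit IO; enqueue SP, DH, DA → queue [XX, VQ, TE, LU, JA, IC, DI, SP, DH, DA]
Visit XX → queue [VQ, TE, LU, JA, IC, DI, SP, DH, DA]
Visit VQ; enqueue FK → queue [TE, LU, JA, IC, DI, SP, DH, DA, FK]
Visit TE; enqueue AW → queue [LU, JA, IC, DI, SP, DH, DA, FK, AW]
Visit LU → queue [JA, IC, DI, SP, DH, DA, FK, AW]
Visit JA; enqueue NW → queue [IC, DI, SP, DH, DA, FK, AW, NW]
Visit IC → queue [DI, SP, DH, DA, FK, AW, NW]
Visit DI → queue [SP, DH, DA, FK, AW, NW]
Visit SP → queue [DH, DA, FK, AW, NW]
Visit DH → queue [DA, FK, AW, NW]
Visit DA → queue [FK, AW, NW]
Visit FK → queue [AW, NW]
Visit AW → queue [NW]
Visit NW → queue []

Visit order: HY, PI, MO, IO, XX, VQ, TE, LU, JA, IC, DI, SP, DH, DA, FK, AW, NW

FK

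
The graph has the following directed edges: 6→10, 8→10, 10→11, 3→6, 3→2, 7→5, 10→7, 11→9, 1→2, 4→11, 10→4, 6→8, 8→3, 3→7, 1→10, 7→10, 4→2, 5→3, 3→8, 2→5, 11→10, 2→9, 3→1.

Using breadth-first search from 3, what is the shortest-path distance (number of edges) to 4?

3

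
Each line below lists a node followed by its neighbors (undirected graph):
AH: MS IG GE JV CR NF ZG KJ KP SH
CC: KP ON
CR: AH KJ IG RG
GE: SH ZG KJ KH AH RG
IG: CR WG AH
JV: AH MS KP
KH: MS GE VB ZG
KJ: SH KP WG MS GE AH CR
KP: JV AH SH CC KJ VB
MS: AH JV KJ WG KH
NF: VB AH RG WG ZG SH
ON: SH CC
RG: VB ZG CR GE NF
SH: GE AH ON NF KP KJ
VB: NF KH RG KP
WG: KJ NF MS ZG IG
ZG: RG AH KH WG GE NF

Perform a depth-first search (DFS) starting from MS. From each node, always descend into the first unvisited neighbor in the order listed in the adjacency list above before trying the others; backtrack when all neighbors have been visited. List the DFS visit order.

MS, AH, IG, CR, KJ, SH, GE, ZG, RG, VB, NF, WG, KH, KP, JV, CC, ON

Visit MS
MS → AH
AH → IG
IG → CR
CR → KJ
KJ → SH
SH → GE
GE → ZG
ZG → RG
RG → VB
VB → NF
NF → WG
VB → KH
VB → KP
KP → JV
KP → CC
CC → ON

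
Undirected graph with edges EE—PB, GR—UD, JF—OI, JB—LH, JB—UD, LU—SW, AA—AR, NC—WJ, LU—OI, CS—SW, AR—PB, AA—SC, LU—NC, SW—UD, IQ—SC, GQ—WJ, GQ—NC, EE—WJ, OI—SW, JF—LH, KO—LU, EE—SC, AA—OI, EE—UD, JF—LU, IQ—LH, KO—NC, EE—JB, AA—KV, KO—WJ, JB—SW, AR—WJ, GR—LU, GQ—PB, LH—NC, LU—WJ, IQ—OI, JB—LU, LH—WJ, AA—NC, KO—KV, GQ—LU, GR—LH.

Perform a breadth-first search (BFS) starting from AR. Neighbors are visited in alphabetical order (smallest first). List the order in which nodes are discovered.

AR, AA, PB, WJ, KV, NC, OI, SC, EE, GQ, KO, LH, LU, IQ, JF, SW, JB, UD, GR, CS

Visit AR; enqueue AA, PB, WJ → queue [AA, PB, WJ]
Visit AA; enqueue KV, NC, OI, SC → queue [PB, WJ, KV, NC, OI, SC]
Visit PB; enqueue EE, GQ → queue [WJ, KV, NC, OI, SC, EE, GQ]
Visit WJ; enqueue KO, LH, LU → queue [KV, NC, OI, SC, EE, GQ, KO, LH, LU]
Visit KV → queue [NC, OI, SC, EE, GQ, KO, LH, LU]
Visit NC → queue [OI, SC, EE, GQ, KO, LH, LU]
Visit OI; enqueue IQ, JF, SW → queue [SC, EE, GQ, KO, LH, LU, IQ, JF, SW]
Visit SC → queue [EE, GQ, KO, LH, LU, IQ, JF, SW]
Visit EE; enqueue JB, UD → queue [GQ, KO, LH, LU, IQ, JF, SW, JB, UD]
Visit GQ → queue [KO, LH, LU, IQ, JF, SW, JB, UD]
Visit KO → queue [LH, LU, IQ, JF, SW, JB, UD]
Visit LH; enqueue GR → queue [LU, IQ, JF, SW, JB, UD, GR]
Visit LU → queue [IQ, JF, SW, JB, UD, GR]
Visit IQ → queue [JF, SW, JB, UD, GR]
Visit JF → queue [SW, JB, UD, GR]
Visit SW; enqueue CS → queue [JB, UD, GR, CS]
Visit JB → queue [UD, GR, CS]
Visit UD → queue [GR, CS]
Visit GR → queue [CS]
Visit CS → queue []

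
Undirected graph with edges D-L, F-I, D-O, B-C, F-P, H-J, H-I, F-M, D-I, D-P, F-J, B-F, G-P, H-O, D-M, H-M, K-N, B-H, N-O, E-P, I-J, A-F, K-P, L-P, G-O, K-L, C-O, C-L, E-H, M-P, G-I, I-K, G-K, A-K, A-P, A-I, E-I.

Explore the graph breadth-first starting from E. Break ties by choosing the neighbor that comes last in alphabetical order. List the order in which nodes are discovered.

E -> P -> I -> H -> M -> L -> K -> G -> F -> D -> A -> J -> O -> B -> C -> N

Visit E; enqueue P, I, H → queue [P, I, H]
Visit P; enqueue M, L, K, G, F, D, A → queue [I, H, M, L, K, G, F, D, A]
Visit I; enqueue J → queue [H, M, L, K, G, F, D, A, J]
Visit H; enqueue O, B → queue [M, L, K, G, F, D, A, J, O, B]
Visit M → queue [L, K, G, F, D, A, J, O, B]
Visit L; enqueue C → queue [K, G, F, D, A, J, O, B, C]
Visit K; enqueue N → queue [G, F, D, A, J, O, B, C, N]
Visit G → queue [F, D, A, J, O, B, C, N]
Visit F → queue [D, A, J, O, B, C, N]
Visit D → queue [A, J, O, B, C, N]
Visit A → queue [J, O, B, C, N]
Visit J → queue [O, B, C, N]
Visit O → queue [B, C, N]
Visit B → queue [C, N]
Visit C → queue [N]
Visit N → queue []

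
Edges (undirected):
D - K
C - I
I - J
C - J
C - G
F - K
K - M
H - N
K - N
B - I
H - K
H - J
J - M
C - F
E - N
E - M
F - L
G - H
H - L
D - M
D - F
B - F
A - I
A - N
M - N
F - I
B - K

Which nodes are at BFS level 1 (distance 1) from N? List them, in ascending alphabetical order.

A, E, H, K, M

Level 0: N
Level 1: A, E, H, K, M
Level 2: B, D, F, G, I, J, L
Level 3: C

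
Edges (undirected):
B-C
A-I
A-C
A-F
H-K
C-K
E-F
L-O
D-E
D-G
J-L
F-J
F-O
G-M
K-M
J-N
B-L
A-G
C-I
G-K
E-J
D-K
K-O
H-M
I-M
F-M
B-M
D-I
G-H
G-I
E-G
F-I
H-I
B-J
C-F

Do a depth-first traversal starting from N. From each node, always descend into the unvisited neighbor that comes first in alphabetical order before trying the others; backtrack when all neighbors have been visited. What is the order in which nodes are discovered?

N, J, B, C, A, F, E, D, G, H, I, M, K, O, L

Visit N
N → J
J → B
B → C
C → A
A → F
F → E
E → D
D → G
G → H
H → I
I → M
M → K
K → O
O → L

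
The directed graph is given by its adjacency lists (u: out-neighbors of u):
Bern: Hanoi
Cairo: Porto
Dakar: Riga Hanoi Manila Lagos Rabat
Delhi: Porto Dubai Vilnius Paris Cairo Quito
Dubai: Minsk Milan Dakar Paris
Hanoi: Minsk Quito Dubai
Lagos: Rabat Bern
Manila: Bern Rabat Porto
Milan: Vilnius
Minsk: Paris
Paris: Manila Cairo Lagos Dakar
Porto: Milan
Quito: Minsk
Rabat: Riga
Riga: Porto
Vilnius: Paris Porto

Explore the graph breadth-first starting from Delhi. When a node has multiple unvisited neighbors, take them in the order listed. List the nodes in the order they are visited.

Delhi -> Porto -> Dubai -> Vilnius -> Paris -> Cairo -> Quito -> Milan -> Minsk -> Dakar -> Manila -> Lagos -> Riga -> Hanoi -> Rabat -> Bern

Visit Delhi; enqueue Porto, Dubai, Vilnius, Paris, Cairo, Quito → queue [Porto, Dubai, Vilnius, Paris, Cairo, Quito]
Visit Porto; enqueue Milan → queue [Dubai, Vilnius, Paris, Cairo, Quito, Milan]
Visit Dubai; enqueue Minsk, Dakar → queue [Vilnius, Paris, Cairo, Quito, Milan, Minsk, Dakar]
Visit Vilnius → queue [Paris, Cairo, Quito, Milan, Minsk, Dakar]
Visit Paris; enqueue Manila, Lagos → queue [Cairo, Quito, Milan, Minsk, Dakar, Manila, Lagos]
Visit Cairo → queue [Quito, Milan, Minsk, Dakar, Manila, Lagos]
Visit Quito → queue [Milan, Minsk, Dakar, Manila, Lagos]
Visit Milan → queue [Minsk, Dakar, Manila, Lagos]
Visit Minsk → queue [Dakar, Manila, Lagos]
Visit Dakar; enqueue Riga, Hanoi, Rabat → queue [Manila, Lagos, Riga, Hanoi, Rabat]
Visit Manila; enqueue Bern → queue [Lagos, Riga, Hanoi, Rabat, Bern]
Visit Lagos → queue [Riga, Hanoi, Rabat, Bern]
Visit Riga → queue [Hanoi, Rabat, Bern]
Visit Hanoi → queue [Rabat, Bern]
Visit Rabat → queue [Bern]
Visit Bern → queue []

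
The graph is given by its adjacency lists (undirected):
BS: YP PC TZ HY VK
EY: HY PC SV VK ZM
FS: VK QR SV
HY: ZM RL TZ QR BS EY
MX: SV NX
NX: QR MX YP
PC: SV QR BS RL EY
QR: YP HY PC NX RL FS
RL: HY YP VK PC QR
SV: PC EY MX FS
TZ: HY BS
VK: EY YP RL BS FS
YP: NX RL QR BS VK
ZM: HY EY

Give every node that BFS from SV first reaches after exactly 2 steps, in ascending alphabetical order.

BS, HY, NX, QR, RL, VK, ZM

Level 0: SV
Level 1: EY, FS, MX, PC
Level 2: BS, HY, NX, QR, RL, VK, ZM
Level 3: TZ, YP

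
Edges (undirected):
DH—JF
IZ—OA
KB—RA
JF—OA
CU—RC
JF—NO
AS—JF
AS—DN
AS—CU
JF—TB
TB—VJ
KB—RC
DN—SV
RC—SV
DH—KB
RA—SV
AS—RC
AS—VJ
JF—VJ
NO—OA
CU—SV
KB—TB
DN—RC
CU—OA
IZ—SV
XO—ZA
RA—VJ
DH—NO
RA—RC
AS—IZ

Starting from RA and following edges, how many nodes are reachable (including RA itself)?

14

BFS from RA visits: RA, VJ, SV, RC, KB, TB, JF, AS, IZ, DN, CU, DH, OA, NO
Reachable nodes: 14 of 16 total.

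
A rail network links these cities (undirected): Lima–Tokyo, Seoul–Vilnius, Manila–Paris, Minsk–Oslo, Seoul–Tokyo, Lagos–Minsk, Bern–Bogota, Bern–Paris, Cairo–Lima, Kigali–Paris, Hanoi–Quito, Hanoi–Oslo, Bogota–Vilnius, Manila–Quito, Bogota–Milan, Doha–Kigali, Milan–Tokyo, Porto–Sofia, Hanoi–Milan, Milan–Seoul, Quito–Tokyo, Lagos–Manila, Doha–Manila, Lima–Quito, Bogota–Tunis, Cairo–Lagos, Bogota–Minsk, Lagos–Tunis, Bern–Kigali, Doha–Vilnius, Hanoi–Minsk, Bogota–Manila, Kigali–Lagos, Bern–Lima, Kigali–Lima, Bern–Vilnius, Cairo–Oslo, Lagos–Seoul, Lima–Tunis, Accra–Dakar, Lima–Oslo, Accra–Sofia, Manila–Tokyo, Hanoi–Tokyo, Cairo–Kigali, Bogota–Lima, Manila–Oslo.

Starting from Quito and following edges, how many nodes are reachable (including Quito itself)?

18

BFS from Quito visits: Quito, Hanoi, Lima, Manila, Tokyo, Milan, Minsk, Oslo, Bern, Bogota, Cairo, Kigali, Tunis, Doha, Lagos, Paris, Seoul, Vilnius
Reachable nodes: 18 of 22 total.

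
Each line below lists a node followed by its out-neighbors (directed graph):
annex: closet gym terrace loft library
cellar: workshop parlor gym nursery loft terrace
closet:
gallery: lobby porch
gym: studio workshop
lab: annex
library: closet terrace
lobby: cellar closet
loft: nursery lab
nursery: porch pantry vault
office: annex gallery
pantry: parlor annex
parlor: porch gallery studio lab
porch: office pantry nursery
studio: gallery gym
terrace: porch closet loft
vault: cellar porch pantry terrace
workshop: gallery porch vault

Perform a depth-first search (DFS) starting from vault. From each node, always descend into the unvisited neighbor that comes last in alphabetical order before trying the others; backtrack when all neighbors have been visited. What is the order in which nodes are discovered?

Visit vault
vault → terrace
terrace → porch
porch → pantry
pantry → parlor
parlor → studio
studio → gym
gym → workshop
workshop → gallery
gallery → lobby
lobby → closet
lobby → cellar
cellar → nursery
cellar → loft
loft → lab
lab → annex
annex → library
porch → office

vault, terrace, porch, pantry, parlor, studio, gym, workshop, gallery, lobby, closet, cellar, nursery, loft, lab, annex, library, office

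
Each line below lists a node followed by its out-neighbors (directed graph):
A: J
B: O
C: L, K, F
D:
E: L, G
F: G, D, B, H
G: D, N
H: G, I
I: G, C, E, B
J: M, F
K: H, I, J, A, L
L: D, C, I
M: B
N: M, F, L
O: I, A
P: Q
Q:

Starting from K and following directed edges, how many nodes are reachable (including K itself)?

BFS from K visits: K, H, I, J, A, L, G, C, E, B, M, F, D, N, O
Reachable nodes: 15 of 17 total.

15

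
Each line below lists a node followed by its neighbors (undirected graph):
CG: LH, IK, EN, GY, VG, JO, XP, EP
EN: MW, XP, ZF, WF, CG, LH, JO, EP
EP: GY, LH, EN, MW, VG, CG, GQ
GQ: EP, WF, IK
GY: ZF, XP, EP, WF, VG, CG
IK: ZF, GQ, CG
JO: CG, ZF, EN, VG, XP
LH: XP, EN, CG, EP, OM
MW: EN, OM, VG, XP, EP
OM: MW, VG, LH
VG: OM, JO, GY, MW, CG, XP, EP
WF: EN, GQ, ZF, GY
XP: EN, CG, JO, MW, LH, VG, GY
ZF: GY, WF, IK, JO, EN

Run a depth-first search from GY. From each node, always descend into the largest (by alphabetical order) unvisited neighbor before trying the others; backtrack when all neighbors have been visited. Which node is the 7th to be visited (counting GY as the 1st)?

XP

Visit GY
GY → ZF
ZF → WF
WF → GQ
GQ → IK
IK → CG
CG → XP
XP → VG
VG → OM
OM → MW
MW → EP
EP → LH
LH → EN
EN → JO

Visit order: GY, ZF, WF, GQ, IK, CG, XP, VG, OM, MW, EP, LH, EN, JO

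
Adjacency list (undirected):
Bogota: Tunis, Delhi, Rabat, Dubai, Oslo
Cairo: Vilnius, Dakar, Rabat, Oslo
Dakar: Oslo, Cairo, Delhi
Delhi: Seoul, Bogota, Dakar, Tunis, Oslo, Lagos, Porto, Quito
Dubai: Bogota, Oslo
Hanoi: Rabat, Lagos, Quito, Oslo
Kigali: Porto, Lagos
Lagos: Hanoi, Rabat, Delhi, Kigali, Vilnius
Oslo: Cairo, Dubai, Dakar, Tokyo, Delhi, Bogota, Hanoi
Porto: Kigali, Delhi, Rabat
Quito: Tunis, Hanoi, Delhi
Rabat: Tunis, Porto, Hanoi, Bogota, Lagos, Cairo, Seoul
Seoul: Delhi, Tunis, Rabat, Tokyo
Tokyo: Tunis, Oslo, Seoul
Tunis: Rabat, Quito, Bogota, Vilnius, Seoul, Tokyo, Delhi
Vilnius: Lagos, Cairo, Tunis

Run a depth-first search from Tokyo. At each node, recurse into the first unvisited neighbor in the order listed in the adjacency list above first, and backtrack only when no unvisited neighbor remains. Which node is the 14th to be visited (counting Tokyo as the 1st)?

Visit Tokyo
Tokyo → Tunis
Tunis → Rabat
Rabat → Porto
Porto → Kigali
Kigali → Lagos
Lagos → Hanoi
Hanoi → Quito
Quito → Delhi
Delhi → Seoul
Delhi → Bogota
Bogota → Dubai
Dubai → Oslo
Oslo → Cairo
Cairo → Vilnius
Cairo → Dakar

Visit order: Tokyo, Tunis, Rabat, Porto, Kigali, Lagos, Hanoi, Quito, Delhi, Seoul, Bogota, Dubai, Oslo, Cairo, Vilnius, Dakar

Cairo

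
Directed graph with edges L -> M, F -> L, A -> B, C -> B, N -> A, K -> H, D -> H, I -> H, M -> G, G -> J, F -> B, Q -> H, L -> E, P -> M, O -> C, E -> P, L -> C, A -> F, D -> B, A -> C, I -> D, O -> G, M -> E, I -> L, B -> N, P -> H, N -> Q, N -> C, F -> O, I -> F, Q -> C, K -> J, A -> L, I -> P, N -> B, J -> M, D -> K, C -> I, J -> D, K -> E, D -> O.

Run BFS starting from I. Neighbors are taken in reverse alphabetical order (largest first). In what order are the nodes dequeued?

I, P, L, H, F, D, M, E, C, O, B, K, G, N, J, Q, A

Visit I; enqueue P, L, H, F, D → queue [P, L, H, F, D]
Visit P; enqueue M → queue [L, H, F, D, M]
Visit L; enqueue E, C → queue [H, F, D, M, E, C]
Visit H → queue [F, D, M, E, C]
Visit F; enqueue O, B → queue [D, M, E, C, O, B]
Visit D; enqueue K → queue [M, E, C, O, B, K]
Visit M; enqueue G → queue [E, C, O, B, K, G]
Visit E → queue [C, O, B, K, G]
Visit C → queue [O, B, K, G]
Visit O → queue [B, K, G]
Visit B; enqueue N → queue [K, G, N]
Visit K; enqueue J → queue [G, N, J]
Visit G → queue [N, J]
Visit N; enqueue Q, A → queue [J, Q, A]
Visit J → queue [Q, A]
Visit Q → queue [A]
Visit A → queue []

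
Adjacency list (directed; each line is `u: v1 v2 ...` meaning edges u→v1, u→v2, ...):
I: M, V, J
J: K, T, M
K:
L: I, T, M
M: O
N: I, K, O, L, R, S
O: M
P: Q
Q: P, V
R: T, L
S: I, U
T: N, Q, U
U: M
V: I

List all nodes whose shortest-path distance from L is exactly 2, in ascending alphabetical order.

J, N, O, Q, U, V

Level 0: L
Level 1: I, M, T
Level 2: J, N, O, Q, U, V
Level 3: K, P, R, S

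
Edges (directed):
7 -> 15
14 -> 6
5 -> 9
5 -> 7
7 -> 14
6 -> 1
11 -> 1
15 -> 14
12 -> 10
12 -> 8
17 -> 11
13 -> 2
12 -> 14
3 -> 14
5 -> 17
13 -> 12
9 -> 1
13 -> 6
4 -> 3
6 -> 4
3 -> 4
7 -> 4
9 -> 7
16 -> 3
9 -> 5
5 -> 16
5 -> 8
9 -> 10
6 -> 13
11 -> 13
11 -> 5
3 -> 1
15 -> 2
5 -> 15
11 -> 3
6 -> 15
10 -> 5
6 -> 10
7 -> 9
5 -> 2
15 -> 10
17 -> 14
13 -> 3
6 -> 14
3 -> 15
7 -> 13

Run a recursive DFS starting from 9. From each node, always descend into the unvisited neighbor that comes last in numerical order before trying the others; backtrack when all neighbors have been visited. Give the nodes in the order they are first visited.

9 10 5 17 14 6 15 2 13 12 8 3 4 1 11 16 7

Visit 9
9 → 10
10 → 5
5 → 17
17 → 14
14 → 6
6 → 15
15 → 2
6 → 13
13 → 12
12 → 8
13 → 3
3 → 4
3 → 1
17 → 11
5 → 16
5 → 7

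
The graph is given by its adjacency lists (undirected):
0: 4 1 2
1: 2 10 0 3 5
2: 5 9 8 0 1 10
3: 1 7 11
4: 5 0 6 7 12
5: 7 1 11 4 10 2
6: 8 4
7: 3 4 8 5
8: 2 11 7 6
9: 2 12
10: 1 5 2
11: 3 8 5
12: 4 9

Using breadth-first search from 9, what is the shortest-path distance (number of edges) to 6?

Level 0: 9
Level 1: 2, 12
Level 2: 0, 1, 4, 5, 8, 10
Level 3: 3, 6, 7, 11
6 first appears at level 3.

3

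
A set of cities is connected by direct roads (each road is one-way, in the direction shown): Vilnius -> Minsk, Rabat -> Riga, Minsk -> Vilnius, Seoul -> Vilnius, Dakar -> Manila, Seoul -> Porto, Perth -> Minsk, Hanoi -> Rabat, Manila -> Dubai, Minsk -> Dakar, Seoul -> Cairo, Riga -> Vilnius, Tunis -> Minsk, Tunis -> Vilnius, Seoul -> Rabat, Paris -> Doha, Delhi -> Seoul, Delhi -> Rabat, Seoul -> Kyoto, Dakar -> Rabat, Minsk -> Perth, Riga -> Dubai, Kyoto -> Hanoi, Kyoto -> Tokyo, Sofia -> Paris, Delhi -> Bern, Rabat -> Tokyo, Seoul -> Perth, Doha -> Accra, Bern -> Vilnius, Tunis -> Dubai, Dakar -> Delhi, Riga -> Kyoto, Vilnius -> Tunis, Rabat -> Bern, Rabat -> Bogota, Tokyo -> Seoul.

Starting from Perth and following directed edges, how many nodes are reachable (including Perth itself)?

BFS from Perth visits: Perth, Minsk, Vilnius, Dakar, Tunis, Rabat, Manila, Delhi, Dubai, Tokyo, Riga, Bogota, Bern, Seoul, Kyoto, Porto, Cairo, Hanoi
Reachable nodes: 18 of 22 total.

18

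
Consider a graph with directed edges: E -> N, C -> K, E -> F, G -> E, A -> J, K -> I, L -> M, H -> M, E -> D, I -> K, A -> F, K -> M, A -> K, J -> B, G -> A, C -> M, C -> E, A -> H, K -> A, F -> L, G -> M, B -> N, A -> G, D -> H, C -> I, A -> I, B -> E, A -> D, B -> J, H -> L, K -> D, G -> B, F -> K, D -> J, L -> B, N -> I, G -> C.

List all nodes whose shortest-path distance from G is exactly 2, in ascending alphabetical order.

Level 0: G
Level 1: A, B, C, E, M
Level 2: D, F, H, I, J, K, N
Level 3: L

D, F, H, I, J, K, N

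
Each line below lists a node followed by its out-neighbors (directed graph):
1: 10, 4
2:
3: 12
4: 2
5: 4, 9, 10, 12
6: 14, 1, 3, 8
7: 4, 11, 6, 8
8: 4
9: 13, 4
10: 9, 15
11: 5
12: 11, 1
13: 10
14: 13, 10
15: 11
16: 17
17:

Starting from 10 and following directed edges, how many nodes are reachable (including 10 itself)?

BFS from 10 visits: 10, 9, 15, 13, 4, 11, 2, 5, 12, 1
Reachable nodes: 10 of 17 total.

10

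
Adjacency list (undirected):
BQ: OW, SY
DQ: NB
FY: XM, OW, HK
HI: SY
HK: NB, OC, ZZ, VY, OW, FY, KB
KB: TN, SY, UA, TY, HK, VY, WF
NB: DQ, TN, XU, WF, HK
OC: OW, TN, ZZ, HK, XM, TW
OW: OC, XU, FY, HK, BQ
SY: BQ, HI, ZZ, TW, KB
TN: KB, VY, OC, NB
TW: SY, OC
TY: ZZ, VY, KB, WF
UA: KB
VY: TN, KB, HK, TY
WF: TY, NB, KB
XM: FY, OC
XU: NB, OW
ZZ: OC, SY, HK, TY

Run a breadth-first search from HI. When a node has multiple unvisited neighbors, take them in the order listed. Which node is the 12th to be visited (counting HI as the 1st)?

UA

Visit HI; enqueue SY → queue [SY]
Visit SY; enqueue BQ, ZZ, TW, KB → queue [BQ, ZZ, TW, KB]
Visit BQ; enqueue OW → queue [ZZ, TW, KB, OW]
Visit ZZ; enqueue OC, HK, TY → queue [TW, KB, OW, OC, HK, TY]
Visit TW → queue [KB, OW, OC, HK, TY]
Visit KB; enqueue TN, UA, VY, WF → queue [OW, OC, HK, TY, TN, UA, VY, WF]
Visit OW; enqueue XU, FY → queue [OC, HK, TY, TN, UA, VY, WF, XU, FY]
Visit OC; enqueue XM → queue [HK, TY, TN, UA, VY, WF, XU, FY, XM]
Visit HK; enqueue NB → queue [TY, TN, UA, VY, WF, XU, FY, XM, NB]
Visit TY → queue [TN, UA, VY, WF, XU, FY, XM, NB]
Visit TN → queue [UA, VY, WF, XU, FY, XM, NB]
Visit UA → queue [VY, WF, XU, FY, XM, NB]
Visit VY → queue [WF, XU, FY, XM, NB]
Visit WF → queue [XU, FY, XM, NB]
Visit XU → queue [FY, XM, NB]
Visit FY → queue [XM, NB]
Visit XM → queue [NB]
Visit NB; enqueue DQ → queue [DQ]
Visit DQ → queue []

Visit order: HI, SY, BQ, ZZ, TW, KB, OW, OC, HK, TY, TN, UA, VY, WF, XU, FY, XM, NB, DQ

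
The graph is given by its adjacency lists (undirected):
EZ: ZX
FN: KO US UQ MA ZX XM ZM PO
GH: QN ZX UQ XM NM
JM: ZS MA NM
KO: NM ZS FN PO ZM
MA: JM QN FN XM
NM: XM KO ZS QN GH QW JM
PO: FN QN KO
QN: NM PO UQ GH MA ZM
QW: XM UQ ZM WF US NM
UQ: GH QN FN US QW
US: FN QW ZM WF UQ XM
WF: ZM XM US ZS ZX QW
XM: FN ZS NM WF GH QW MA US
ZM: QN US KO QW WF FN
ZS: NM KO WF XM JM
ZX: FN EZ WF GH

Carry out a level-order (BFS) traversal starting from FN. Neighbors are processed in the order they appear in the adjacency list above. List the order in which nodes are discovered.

Visit FN; enqueue KO, US, UQ, MA, ZX, XM, ZM, PO → queue [KO, US, UQ, MA, ZX, XM, ZM, PO]
Visit KO; enqueue NM, ZS → queue [US, UQ, MA, ZX, XM, ZM, PO, NM, ZS]
Visit US; enqueue QW, WF → queue [UQ, MA, ZX, XM, ZM, PO, NM, ZS, QW, WF]
Visit UQ; enqueue GH, QN → queue [MA, ZX, XM, ZM, PO, NM, ZS, QW, WF, GH, QN]
Visit MA; enqueue JM → queue [ZX, XM, ZM, PO, NM, ZS, QW, WF, GH, QN, JM]
Visit ZX; enqueue EZ → queue [XM, ZM, PO, NM, ZS, QW, WF, GH, QN, JM, EZ]
Visit XM → queue [ZM, PO, NM, ZS, QW, WF, GH, QN, JM, EZ]
Visit ZM → queue [PO, NM, ZS, QW, WF, GH, QN, JM, EZ]
Visit PO → queue [NM, ZS, QW, WF, GH, QN, JM, EZ]
Visit NM → queue [ZS, QW, WF, GH, QN, JM, EZ]
Visit ZS → queue [QW, WF, GH, QN, JM, EZ]
Visit QW → queue [WF, GH, QN, JM, EZ]
Visit WF → queue [GH, QN, JM, EZ]
Visit GH → queue [QN, JM, EZ]
Visit QN → queue [JM, EZ]
Visit JM → queue [EZ]
Visit EZ → queue []

FN, KO, US, UQ, MA, ZX, XM, ZM, PO, NM, ZS, QW, WF, GH, QN, JM, EZ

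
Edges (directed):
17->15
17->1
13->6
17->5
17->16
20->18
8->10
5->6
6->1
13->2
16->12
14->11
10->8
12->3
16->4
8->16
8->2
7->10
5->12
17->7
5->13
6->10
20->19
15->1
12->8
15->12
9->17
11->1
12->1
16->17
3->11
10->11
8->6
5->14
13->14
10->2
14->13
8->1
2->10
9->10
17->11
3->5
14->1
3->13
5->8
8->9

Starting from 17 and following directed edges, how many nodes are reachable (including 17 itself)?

17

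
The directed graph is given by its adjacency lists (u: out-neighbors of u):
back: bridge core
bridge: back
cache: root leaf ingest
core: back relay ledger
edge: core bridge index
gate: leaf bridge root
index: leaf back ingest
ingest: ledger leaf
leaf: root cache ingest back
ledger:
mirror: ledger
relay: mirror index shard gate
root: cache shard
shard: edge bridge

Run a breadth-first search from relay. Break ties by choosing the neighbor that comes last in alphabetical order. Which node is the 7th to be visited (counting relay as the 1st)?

bridge

Visit relay; enqueue shard, mirror, index, gate → queue [shard, mirror, index, gate]
Visit shard; enqueue edge, bridge → queue [mirror, index, gate, edge, bridge]
Visit mirror; enqueue ledger → queue [index, gate, edge, bridge, ledger]
Visit index; enqueue leaf, ingest, back → queue [gate, edge, bridge, ledger, leaf, ingest, back]
Visit gate; enqueue root → queue [edge, bridge, ledger, leaf, ingest, back, root]
Visit edge; enqueue core → queue [bridge, ledger, leaf, ingest, back, root, core]
Visit bridge → queue [ledger, leaf, ingest, back, root, core]
Visit ledger → queue [leaf, ingest, back, root, core]
Visit leaf; enqueue cache → queue [ingest, back, root, core, cache]
Visit ingest → queue [back, root, core, cache]
Visit back → queue [root, core, cache]
Visit root → queue [core, cache]
Visit core → queue [cache]
Visit cache → queue []

Visit order: relay, shard, mirror, index, gate, edge, bridge, ledger, leaf, ingest, back, root, core, cache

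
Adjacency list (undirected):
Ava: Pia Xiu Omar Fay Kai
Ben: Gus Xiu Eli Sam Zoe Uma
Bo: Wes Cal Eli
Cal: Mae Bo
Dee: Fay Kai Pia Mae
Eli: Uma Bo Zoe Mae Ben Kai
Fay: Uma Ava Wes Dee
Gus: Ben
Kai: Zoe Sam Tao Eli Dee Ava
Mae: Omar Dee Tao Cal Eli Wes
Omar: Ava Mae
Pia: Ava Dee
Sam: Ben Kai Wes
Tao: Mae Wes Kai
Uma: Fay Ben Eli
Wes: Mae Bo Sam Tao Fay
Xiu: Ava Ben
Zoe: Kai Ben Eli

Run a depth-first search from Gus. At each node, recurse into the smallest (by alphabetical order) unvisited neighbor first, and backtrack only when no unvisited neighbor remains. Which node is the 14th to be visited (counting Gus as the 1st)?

Zoe

Visit Gus
Gus → Ben
Ben → Eli
Eli → Bo
Bo → Cal
Cal → Mae
Mae → Dee
Dee → Fay
Fay → Ava
Ava → Kai
Kai → Sam
Sam → Wes
Wes → Tao
Kai → Zoe
Ava → Omar
Ava → Pia
Ava → Xiu
Fay → Uma

Visit order: Gus, Ben, Eli, Bo, Cal, Mae, Dee, Fay, Ava, Kai, Sam, Wes, Tao, Zoe, Omar, Pia, Xiu, Uma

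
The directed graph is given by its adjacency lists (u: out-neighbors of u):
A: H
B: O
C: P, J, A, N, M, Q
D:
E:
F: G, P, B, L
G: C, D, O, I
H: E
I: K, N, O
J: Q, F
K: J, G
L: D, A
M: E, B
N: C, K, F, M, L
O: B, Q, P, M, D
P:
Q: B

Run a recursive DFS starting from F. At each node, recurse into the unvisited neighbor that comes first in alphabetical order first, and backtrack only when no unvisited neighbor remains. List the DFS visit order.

Visit F
F → B
B → O
O → D
O → M
M → E
O → P
O → Q
F → G
G → C
C → A
A → H
C → J
C → N
N → K
N → L
G → I

F -> B -> O -> D -> M -> E -> P -> Q -> G -> C -> A -> H -> J -> N -> K -> L -> I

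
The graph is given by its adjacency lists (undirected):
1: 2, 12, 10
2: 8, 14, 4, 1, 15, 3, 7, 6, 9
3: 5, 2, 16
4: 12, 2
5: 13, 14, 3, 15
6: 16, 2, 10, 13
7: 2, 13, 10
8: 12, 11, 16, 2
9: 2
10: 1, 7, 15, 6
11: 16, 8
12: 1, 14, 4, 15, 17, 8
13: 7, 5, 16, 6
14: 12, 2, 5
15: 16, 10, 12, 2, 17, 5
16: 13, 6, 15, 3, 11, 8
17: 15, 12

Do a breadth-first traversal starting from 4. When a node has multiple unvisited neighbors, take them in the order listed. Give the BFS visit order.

Visit 4; enqueue 12, 2 → queue [12, 2]
Visit 12; enqueue 1, 14, 15, 17, 8 → queue [2, 1, 14, 15, 17, 8]
Visit 2; enqueue 3, 7, 6, 9 → queue [1, 14, 15, 17, 8, 3, 7, 6, 9]
Visit 1; enqueue 10 → queue [14, 15, 17, 8, 3, 7, 6, 9, 10]
Visit 14; enqueue 5 → queue [15, 17, 8, 3, 7, 6, 9, 10, 5]
Visit 15; enqueue 16 → queue [17, 8, 3, 7, 6, 9, 10, 5, 16]
Visit 17 → queue [8, 3, 7, 6, 9, 10, 5, 16]
Visit 8; enqueue 11 → queue [3, 7, 6, 9, 10, 5, 16, 11]
Visit 3 → queue [7, 6, 9, 10, 5, 16, 11]
Visit 7; enqueue 13 → queue [6, 9, 10, 5, 16, 11, 13]
Visit 6 → queue [9, 10, 5, 16, 11, 13]
Visit 9 → queue [10, 5, 16, 11, 13]
Visit 10 → queue [5, 16, 11, 13]
Visit 5 → queue [16, 11, 13]
Visit 16 → queue [11, 13]
Visit 11 → queue [13]
Visit 13 → queue []

4 → 12 → 2 → 1 → 14 → 15 → 17 → 8 → 3 → 7 → 6 → 9 → 10 → 5 → 16 → 11 → 13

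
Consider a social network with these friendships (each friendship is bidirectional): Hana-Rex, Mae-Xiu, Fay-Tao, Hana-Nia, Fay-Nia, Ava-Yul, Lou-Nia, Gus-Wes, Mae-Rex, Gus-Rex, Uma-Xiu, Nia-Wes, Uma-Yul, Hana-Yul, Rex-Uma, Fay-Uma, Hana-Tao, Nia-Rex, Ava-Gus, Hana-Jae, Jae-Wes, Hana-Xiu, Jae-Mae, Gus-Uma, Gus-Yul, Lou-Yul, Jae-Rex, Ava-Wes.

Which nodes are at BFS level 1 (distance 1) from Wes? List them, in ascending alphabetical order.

Ava, Gus, Jae, Nia

Level 0: Wes
Level 1: Ava, Gus, Jae, Nia
Level 2: Fay, Hana, Lou, Mae, Rex, Uma, Yul
Level 3: Tao, Xiu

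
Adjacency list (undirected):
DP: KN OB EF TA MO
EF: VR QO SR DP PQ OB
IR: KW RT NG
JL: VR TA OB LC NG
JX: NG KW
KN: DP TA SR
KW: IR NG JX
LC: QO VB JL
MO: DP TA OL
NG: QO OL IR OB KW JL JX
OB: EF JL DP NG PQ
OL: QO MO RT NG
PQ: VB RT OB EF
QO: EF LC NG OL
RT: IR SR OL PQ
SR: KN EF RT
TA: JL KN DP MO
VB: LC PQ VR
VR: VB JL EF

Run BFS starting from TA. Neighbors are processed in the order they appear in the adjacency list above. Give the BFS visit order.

TA, JL, KN, DP, MO, VR, OB, LC, NG, SR, EF, OL, VB, PQ, QO, IR, KW, JX, RT

Visit TA; enqueue JL, KN, DP, MO → queue [JL, KN, DP, MO]
Visit JL; enqueue VR, OB, LC, NG → queue [KN, DP, MO, VR, OB, LC, NG]
Visit KN; enqueue SR → queue [DP, MO, VR, OB, LC, NG, SR]
Visit DP; enqueue EF → queue [MO, VR, OB, LC, NG, SR, EF]
Visit MO; enqueue OL → queue [VR, OB, LC, NG, SR, EF, OL]
Visit VR; enqueue VB → queue [OB, LC, NG, SR, EF, OL, VB]
Visit OB; enqueue PQ → queue [LC, NG, SR, EF, OL, VB, PQ]
Visit LC; enqueue QO → queue [NG, SR, EF, OL, VB, PQ, QO]
Visit NG; enqueue IR, KW, JX → queue [SR, EF, OL, VB, PQ, QO, IR, KW, JX]
Visit SR; enqueue RT → queue [EF, OL, VB, PQ, QO, IR, KW, JX, RT]
Visit EF → queue [OL, VB, PQ, QO, IR, KW, JX, RT]
Visit OL → queue [VB, PQ, QO, IR, KW, JX, RT]
Visit VB → queue [PQ, QO, IR, KW, JX, RT]
Visit PQ → queue [QO, IR, KW, JX, RT]
Visit QO → queue [IR, KW, JX, RT]
Visit IR → queue [KW, JX, RT]
Visit KW → queue [JX, RT]
Visit JX → queue [RT]
Visit RT → queue []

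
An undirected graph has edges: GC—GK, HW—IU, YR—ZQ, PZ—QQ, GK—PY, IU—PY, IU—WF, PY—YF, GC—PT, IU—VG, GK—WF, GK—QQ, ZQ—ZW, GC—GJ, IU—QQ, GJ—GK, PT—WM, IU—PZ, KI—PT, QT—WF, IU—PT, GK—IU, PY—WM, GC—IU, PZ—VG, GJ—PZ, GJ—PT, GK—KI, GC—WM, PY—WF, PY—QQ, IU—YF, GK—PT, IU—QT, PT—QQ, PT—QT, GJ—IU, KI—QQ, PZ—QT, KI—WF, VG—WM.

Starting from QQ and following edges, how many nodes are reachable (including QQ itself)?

15

BFS from QQ visits: QQ, GK, IU, KI, PT, PY, PZ, GC, GJ, WF, HW, QT, VG, YF, WM
Reachable nodes: 15 of 18 total.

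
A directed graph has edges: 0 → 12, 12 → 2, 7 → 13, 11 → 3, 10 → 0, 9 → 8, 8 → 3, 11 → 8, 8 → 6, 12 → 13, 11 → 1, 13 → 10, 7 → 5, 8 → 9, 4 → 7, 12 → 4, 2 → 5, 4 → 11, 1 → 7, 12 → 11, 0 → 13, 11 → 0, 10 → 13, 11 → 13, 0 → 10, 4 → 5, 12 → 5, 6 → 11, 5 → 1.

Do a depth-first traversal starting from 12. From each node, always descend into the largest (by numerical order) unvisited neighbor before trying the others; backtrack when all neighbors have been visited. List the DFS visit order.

12 → 13 → 10 → 0 → 11 → 8 → 9 → 6 → 3 → 1 → 7 → 5 → 4 → 2

Visit 12
12 → 13
13 → 10
10 → 0
12 → 11
11 → 8
8 → 9
8 → 6
8 → 3
11 → 1
1 → 7
7 → 5
12 → 4
12 → 2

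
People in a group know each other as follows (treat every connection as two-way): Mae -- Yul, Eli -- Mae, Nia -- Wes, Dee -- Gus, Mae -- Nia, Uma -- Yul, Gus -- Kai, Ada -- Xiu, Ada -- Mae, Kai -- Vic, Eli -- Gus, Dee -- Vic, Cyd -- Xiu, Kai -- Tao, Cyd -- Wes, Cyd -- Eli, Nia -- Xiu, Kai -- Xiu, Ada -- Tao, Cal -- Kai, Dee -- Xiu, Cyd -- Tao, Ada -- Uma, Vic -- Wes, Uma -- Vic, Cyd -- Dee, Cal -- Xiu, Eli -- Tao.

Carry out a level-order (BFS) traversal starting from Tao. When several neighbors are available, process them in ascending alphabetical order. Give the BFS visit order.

Visit Tao; enqueue Ada, Cyd, Eli, Kai → queue [Ada, Cyd, Eli, Kai]
Visit Ada; enqueue Mae, Uma, Xiu → queue [Cyd, Eli, Kai, Mae, Uma, Xiu]
Visit Cyd; enqueue Dee, Wes → queue [Eli, Kai, Mae, Uma, Xiu, Dee, Wes]
Visit Eli; enqueue Gus → queue [Kai, Mae, Uma, Xiu, Dee, Wes, Gus]
Visit Kai; enqueue Cal, Vic → queue [Mae, Uma, Xiu, Dee, Wes, Gus, Cal, Vic]
Visit Mae; enqueue Nia, Yul → queue [Uma, Xiu, Dee, Wes, Gus, Cal, Vic, Nia, Yul]
Visit Uma → queue [Xiu, Dee, Wes, Gus, Cal, Vic, Nia, Yul]
Visit Xiu → queue [Dee, Wes, Gus, Cal, Vic, Nia, Yul]
Visit Dee → queue [Wes, Gus, Cal, Vic, Nia, Yul]
Visit Wes → queue [Gus, Cal, Vic, Nia, Yul]
Visit Gus → queue [Cal, Vic, Nia, Yul]
Visit Cal → queue [Vic, Nia, Yul]
Visit Vic → queue [Nia, Yul]
Visit Nia → queue [Yul]
Visit Yul → queue []

Tao, Ada, Cyd, Eli, Kai, Mae, Uma, Xiu, Dee, Wes, Gus, Cal, Vic, Nia, Yul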